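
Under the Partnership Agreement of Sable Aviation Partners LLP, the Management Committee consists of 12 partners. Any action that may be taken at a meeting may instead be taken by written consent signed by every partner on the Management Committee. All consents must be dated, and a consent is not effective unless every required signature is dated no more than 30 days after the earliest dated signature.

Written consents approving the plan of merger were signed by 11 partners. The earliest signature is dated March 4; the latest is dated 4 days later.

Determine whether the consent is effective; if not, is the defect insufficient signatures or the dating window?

Not effective — insufficient signatures.

Signatures required: every one of 12 — unanimous means all 12, so 12 needed; 11 signed. Insufficient.
Dating window: the latest signature is 4 days after the earliest; the limit is 30 days. Within the window.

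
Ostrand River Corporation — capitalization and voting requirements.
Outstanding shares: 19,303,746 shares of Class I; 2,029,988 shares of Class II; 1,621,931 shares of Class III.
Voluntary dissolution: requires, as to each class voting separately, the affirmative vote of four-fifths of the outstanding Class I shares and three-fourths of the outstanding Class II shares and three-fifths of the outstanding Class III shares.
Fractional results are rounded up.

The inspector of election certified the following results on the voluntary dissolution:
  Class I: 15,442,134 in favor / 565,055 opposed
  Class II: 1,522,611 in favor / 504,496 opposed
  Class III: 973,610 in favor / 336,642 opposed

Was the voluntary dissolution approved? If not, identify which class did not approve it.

Not approved — the Class I shares did not give the required vote.

Class I: 4/5 of 19303746 = 15442996.80, rounded up to 15442997; 15,442,997 required, 15,442,134 in favor — not approved.
Class II: 3/4 of 2029988 = 1522491; 1,522,491 required, 1,522,611 in favor — approved.
Class III: 3/5 of 1621931 = 973158.60, rounded up to 973159; 973,159 required, 973,610 in favor — approved.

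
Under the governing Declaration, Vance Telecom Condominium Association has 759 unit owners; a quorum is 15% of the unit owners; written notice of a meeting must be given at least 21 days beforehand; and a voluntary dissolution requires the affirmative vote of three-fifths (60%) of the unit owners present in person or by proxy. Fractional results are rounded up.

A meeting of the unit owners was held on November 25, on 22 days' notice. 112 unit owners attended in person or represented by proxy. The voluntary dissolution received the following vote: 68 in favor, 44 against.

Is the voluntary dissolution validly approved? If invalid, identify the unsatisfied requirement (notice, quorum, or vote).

Invalid — quorum requirement not satisfied.

Notice: 22 days given; 21 required. Satisfied.
Quorum: 15% of 759 = 113.85, rounded up to 114; 112 present. Not satisfied.
Vote: requires three-fifths of those present (112); 3/5 of 112 = 67.20, rounded up to 68, so 68 needed; 68 in favor. Satisfied.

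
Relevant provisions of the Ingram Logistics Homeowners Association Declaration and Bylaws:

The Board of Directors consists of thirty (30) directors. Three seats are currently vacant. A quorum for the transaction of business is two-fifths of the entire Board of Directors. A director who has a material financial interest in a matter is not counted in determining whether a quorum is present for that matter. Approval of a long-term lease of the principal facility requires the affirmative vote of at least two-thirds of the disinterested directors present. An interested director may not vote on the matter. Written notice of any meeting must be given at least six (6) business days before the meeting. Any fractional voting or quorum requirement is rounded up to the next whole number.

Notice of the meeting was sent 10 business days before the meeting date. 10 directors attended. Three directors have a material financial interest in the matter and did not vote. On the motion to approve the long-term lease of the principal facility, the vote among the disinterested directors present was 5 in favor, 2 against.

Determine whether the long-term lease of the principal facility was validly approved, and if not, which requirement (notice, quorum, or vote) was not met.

Notice: 10 business days given; 6 required (10 ≥ 6). Satisfied.
Quorum: 10 present, but the 3 interested directors do not count, leaving 7. Quorum is 12. Not satisfied.
Vote: the long-term lease of the principal facility requires two-thirds of the disinterested directors present (10 − 3 = 7). 2/3 of 7 = 4.67, rounded up to 5, so 5 affirmative votes are needed; 5 voted in favor. Satisfied. (Moot — without a quorum no business can be validly transacted.)

Invalid — quorum requirement not satisfied.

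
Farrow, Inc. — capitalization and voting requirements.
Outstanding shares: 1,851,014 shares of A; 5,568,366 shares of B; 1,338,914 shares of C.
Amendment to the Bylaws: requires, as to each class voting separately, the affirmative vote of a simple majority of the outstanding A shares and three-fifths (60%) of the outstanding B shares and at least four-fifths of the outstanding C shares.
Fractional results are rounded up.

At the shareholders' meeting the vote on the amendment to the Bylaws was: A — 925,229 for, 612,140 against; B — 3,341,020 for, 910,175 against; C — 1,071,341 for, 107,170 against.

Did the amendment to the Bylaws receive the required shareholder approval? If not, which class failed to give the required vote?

Not approved — the A shares did not give the required vote.

A: a majority of 1851014 is 925508; 925,508 required, 925,229 in favor — not approved.
B: 3/5 of 5568366 = 3341019.60, rounded up to 3341020; 3,341,020 required, 3,341,020 in favor — approved.
C: 4/5 of 1338914 = 1071131.20, rounded up to 1071132; 1,071,132 required, 1,071,341 in favor — approved.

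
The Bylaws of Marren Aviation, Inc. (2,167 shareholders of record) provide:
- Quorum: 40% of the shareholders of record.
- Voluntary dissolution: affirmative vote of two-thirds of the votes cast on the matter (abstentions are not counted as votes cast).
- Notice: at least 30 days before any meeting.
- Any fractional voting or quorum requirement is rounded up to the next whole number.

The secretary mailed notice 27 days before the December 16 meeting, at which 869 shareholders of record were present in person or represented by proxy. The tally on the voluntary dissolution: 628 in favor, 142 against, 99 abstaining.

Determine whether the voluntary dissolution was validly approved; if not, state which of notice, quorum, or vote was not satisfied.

Notice: 27 days given; 30 required. Not satisfied.
Quorum: 40% of 2,167 = 866.80, rounded up to 867; 869 present. Satisfied.
Vote: requires two-thirds of the votes cast (869 − 99 abstaining = 770); 2/3 of 770 = 513.33, rounded up to 514, so 514 needed; 628 in favor. Satisfied.

Invalid — notice requirement not satisfied.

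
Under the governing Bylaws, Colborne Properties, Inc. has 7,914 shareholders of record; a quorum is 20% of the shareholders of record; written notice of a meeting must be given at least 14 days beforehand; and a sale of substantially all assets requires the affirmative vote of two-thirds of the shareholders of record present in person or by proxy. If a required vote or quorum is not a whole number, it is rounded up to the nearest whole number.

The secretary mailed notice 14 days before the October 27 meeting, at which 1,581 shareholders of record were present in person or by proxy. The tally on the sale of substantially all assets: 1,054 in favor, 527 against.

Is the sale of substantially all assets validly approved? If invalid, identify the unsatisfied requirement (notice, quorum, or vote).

Notice: 14 days given; 14 required. Satisfied.
Quorum: 20% of 7,914 = 1,582.80, rounded up to 1,583; 1,581 present. Not satisfied.
Vote: requires two-thirds of those present (1,581); 2/3 of 1581 = 1054, so 1,054 needed; 1,054 in favor. Satisfied.

Invalid — quorum requirement not satisfied.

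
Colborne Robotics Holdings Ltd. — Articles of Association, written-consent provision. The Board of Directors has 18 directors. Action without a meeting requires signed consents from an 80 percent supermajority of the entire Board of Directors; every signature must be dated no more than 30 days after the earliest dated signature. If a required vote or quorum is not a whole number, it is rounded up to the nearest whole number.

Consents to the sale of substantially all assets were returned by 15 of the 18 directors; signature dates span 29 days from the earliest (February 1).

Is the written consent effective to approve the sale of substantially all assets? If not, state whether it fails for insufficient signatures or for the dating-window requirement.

Effective — both the signature and dating-window requirements are satisfied.

Signatures required: an 80 percent supermajority of 18 — 4/5 of 18 = 14.40, rounded up to 15, so 15 needed; 15 signed. Sufficient.
Dating window: the latest signature is 29 days after the earliest; the limit is 30 days. Within the window.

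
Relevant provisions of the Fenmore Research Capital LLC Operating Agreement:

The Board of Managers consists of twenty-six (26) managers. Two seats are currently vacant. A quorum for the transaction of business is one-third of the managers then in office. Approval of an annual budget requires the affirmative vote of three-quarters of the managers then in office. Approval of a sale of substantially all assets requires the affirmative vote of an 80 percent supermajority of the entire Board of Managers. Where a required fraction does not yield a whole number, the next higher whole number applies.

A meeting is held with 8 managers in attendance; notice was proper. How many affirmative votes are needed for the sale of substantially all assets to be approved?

The sale of substantially all assets requires four-fifths of the entire Board of Managers (26).
4/5 of 26 = 20.80, rounded up to 21.
(Only 8 can vote, so the sale of substantially all assets cannot pass at this meeting, but the required vote is still 21.)

21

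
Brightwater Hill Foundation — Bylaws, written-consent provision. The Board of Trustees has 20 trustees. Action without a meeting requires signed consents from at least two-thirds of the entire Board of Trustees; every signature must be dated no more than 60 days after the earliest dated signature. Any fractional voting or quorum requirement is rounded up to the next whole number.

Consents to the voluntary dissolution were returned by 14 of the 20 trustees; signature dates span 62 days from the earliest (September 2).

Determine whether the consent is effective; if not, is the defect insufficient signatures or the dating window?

Signatures required: at least two-thirds of 20 — 2/3 of 20 = 13.33, rounded up to 14, so 14 needed; 14 signed. Sufficient.
Dating window: the latest signature is 62 days after the earliest; the limit is 60 days. Outside the window.

Not effective — dating-window requirement not satisfied.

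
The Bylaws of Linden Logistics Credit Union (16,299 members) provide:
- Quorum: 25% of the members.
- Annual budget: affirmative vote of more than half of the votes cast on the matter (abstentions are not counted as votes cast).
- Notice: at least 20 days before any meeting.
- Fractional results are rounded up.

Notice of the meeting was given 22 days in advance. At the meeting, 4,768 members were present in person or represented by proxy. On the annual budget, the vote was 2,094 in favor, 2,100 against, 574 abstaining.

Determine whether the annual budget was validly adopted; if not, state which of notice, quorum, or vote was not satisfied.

Invalid — vote requirement not satisfied.

Notice: 22 days given; 20 required. Satisfied.
Quorum: 25% of 16,299 = 4,074.75, rounded up to 4,075; 4,768 present. Satisfied.
Vote: requires a majority of the votes cast (4,768 − 574 abstaining = 4,194); a majority of 4194 is 2098, so 2,098 needed; 2,094 in favor. Not satisfied.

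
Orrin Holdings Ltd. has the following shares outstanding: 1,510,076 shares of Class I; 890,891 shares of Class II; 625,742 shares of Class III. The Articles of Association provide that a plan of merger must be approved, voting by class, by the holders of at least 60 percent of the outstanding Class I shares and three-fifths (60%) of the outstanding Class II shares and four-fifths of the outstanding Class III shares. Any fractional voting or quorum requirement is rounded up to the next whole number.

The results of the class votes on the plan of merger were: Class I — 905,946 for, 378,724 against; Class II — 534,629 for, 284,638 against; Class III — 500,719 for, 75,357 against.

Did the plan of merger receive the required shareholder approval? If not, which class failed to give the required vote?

Not approved — the Class I shares did not give the required vote.

Class I: 3/5 of 1510076 = 906045.60, rounded up to 906046; 906,046 required, 905,946 in favor — not approved.
Class II: 3/5 of 890891 = 534534.60, rounded up to 534535; 534,535 required, 534,629 in favor — approved.
Class III: 4/5 of 625742 = 500593.60, rounded up to 500594; 500,594 required, 500,719 in favor — approved.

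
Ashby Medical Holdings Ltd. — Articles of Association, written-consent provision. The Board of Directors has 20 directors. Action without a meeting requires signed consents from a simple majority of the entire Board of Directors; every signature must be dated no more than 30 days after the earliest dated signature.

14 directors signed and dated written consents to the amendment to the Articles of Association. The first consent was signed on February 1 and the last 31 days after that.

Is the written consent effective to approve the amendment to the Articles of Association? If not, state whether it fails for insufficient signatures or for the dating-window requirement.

Not effective — dating-window requirement not satisfied.

Signatures required: a simple majority of 20 — a majority of 20 is 11, so 11 needed; 14 signed. Sufficient.
Dating window: the latest signature is 31 days after the earliest; the limit is 30 days. Outside the window.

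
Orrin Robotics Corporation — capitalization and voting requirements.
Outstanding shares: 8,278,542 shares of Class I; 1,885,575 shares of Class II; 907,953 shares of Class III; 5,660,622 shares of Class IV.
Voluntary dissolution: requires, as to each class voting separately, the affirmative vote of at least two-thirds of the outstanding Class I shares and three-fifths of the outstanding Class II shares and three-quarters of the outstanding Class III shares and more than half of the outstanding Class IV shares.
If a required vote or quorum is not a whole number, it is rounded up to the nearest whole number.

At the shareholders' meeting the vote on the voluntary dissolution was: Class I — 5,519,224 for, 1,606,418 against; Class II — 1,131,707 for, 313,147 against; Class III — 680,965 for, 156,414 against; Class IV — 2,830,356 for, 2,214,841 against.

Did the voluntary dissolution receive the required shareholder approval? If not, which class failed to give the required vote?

Approved — every class gave the required vote.

Class I: 2/3 of 8278542 = 5519028; 5,519,028 required, 5,519,224 in favor — approved.
Class II: 3/5 of 1885575 = 1131345; 1,131,345 required, 1,131,707 in favor — approved.
Class III: 3/4 of 907953 = 680964.75, rounded up to 680965; 680,965 required, 680,965 in favor — approved.
Class IV: a majority of 5660622 is 2830312; 2,830,312 required, 2,830,356 in favor — approved.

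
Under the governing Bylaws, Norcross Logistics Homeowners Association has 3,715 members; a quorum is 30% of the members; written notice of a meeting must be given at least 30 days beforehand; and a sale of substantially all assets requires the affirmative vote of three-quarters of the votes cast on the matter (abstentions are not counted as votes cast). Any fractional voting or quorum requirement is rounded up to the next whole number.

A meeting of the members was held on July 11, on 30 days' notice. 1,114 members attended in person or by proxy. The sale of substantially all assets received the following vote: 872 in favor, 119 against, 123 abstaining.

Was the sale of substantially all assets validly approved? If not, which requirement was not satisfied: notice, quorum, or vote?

Notice: 30 days given; 30 required. Satisfied.
Quorum: 30% of 3,715 = 1,114.50, rounded up to 1,115; 1,114 present. Not satisfied.
Vote: requires three-fourths of the votes cast (1,114 − 123 abstaining = 991); 3/4 of 991 = 743.25, rounded up to 744, so 744 needed; 872 in favor. Satisfied.

Invalid — quorum requirement not satisfied.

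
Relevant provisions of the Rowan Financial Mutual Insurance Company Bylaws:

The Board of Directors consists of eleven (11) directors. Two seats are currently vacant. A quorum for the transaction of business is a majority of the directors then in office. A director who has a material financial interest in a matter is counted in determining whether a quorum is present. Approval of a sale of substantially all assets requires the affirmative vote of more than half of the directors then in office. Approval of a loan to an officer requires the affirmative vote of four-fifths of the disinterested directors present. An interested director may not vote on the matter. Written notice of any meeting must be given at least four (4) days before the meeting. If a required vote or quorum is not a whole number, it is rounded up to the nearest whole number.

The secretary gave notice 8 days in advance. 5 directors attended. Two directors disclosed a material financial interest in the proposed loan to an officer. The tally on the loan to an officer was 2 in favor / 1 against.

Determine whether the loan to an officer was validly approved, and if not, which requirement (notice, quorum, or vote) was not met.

Invalid — vote requirement not satisfied.

Notice: 8 days given; 4 required (8 ≥ 4). Satisfied.
Quorum: 5 present (interested directors count toward quorum); quorum is 5. Satisfied.
Vote: the loan to an officer requires four-fifths of the disinterested directors present (5 − 2 = 3). 4/5 of 3 = 2.40, rounded up to 3, so 3 affirmative votes are needed; 2 voted in favor. Not satisfied.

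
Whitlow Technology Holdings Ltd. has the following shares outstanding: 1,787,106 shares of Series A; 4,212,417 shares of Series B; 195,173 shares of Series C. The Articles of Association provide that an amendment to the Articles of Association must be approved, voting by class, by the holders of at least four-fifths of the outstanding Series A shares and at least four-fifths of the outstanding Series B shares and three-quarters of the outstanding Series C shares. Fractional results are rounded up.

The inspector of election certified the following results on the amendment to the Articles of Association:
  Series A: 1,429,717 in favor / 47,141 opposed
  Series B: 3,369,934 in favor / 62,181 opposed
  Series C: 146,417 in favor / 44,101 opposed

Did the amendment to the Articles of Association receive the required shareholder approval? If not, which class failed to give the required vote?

Approved — every class gave the required vote.

Series A: 4/5 of 1787106 = 1429684.80, rounded up to 1429685; 1,429,685 required, 1,429,717 in favor — approved.
Series B: 4/5 of 4212417 = 3369933.60, rounded up to 3369934; 3,369,934 required, 3,369,934 in favor — approved.
Series C: 3/4 of 195173 = 146379.75, rounded up to 146380; 146,380 required, 146,417 in favor — approved.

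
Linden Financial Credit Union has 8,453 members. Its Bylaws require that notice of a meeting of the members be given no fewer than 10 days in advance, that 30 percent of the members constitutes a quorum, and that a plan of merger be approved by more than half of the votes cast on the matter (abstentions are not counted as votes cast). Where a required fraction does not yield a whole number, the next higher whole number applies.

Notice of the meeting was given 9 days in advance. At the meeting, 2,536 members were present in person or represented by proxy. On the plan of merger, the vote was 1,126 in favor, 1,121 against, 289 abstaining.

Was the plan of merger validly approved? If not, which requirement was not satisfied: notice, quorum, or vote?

Invalid — notice requirement not satisfied.

Notice: 9 days given; 10 required. Not satisfied.
Quorum: 30% of 8,453 = 2,535.90, rounded up to 2,536; 2,536 present. Satisfied.
Vote: requires a majority of the votes cast (2,536 − 289 abstaining = 2,247); a majority of 2247 is 1124, so 1,124 needed; 1,126 in favor. Satisfied.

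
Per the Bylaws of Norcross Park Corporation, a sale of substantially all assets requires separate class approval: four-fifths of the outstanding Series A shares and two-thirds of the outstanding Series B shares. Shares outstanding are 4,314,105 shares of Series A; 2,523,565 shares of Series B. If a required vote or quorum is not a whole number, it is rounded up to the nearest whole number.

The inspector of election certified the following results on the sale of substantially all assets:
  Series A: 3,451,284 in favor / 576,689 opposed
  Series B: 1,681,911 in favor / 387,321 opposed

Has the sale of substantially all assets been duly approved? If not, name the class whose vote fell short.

Not approved — the Series B shares did not give the required vote.

Series A: 4/5 of 4314105 = 3451284; 3,451,284 required, 3,451,284 in favor — approved.
Series B: 2/3 of 2523565 = 1682376.67, rounded up to 1682377; 1,682,377 required, 1,681,911 in favor — not approved.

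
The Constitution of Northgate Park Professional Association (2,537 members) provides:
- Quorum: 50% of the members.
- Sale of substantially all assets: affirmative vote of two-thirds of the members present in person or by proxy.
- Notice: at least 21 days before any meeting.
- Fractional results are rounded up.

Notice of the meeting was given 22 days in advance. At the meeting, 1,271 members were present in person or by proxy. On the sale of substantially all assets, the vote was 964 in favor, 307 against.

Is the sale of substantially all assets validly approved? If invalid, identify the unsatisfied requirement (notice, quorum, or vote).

Valid — all requirements satisfied.

Notice: 22 days given; 21 required. Satisfied.
Quorum: 50% of 2,537 = 1,268.50, rounded up to 1,269; 1,271 present. Satisfied.
Vote: requires two-thirds of those present (1,271); 2/3 of 1271 = 847.33, rounded up to 848, so 848 needed; 964 in favor. Satisfied.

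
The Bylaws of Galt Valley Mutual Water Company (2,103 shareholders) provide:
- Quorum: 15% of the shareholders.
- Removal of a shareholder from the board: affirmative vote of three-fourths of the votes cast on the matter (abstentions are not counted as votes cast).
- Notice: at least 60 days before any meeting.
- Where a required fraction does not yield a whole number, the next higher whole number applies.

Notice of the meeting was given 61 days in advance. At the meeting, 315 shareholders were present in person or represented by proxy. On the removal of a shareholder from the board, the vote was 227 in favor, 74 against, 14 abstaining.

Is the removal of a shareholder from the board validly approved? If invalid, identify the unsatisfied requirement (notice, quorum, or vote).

Invalid — quorum requirement not satisfied.

Notice: 61 days given; 60 required. Satisfied.
Quorum: 15% of 2,103 = 315.45, rounded up to 316; 315 present. Not satisfied.
Vote: requires three-fourths of the votes cast (315 − 14 abstaining = 301); 3/4 of 301 = 225.75, rounded up to 226, so 226 needed; 227 in favor. Satisfied.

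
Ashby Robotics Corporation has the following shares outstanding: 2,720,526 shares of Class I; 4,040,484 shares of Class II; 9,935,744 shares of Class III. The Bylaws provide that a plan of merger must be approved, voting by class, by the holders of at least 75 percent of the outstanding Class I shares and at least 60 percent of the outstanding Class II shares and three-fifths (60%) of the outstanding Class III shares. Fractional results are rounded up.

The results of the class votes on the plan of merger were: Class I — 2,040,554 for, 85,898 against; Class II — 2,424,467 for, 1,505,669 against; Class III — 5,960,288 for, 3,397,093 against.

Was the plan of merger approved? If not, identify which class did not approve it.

Class I: 3/4 of 2720526 = 2040394.50, rounded up to 2040395; 2,040,395 required, 2,040,554 in favor — approved.
Class II: 3/5 of 4040484 = 2424290.40, rounded up to 2424291; 2,424,291 required, 2,424,467 in favor — approved.
Class III: 3/5 of 9935744 = 5961446.40, rounded up to 5961447; 5,961,447 required, 5,960,288 in favor — not approved.

Not approved — the Class III shares did not give the required vote.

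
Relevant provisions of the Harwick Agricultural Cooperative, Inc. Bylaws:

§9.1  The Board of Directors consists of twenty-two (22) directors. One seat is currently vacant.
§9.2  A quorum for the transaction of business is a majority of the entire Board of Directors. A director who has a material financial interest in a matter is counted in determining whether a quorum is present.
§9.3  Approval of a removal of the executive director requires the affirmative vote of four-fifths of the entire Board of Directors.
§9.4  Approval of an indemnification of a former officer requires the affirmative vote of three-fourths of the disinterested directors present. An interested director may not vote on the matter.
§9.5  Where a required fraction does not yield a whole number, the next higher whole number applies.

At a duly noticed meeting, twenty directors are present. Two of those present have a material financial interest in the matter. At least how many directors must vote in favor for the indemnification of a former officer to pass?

14

The indemnification of a former officer requires three-fourths of the disinterested directors present (20 − 2 = 18).
3/4 of 18 = 13.50, rounded up to 14.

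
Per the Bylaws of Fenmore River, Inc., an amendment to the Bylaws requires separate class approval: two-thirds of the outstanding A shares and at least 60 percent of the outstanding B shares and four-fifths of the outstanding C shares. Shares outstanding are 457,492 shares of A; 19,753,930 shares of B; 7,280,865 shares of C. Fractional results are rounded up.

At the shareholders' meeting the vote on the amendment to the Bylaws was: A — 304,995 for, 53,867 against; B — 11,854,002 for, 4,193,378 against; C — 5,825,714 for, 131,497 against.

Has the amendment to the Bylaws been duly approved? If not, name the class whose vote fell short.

Approved — every class gave the required vote.

A: 2/3 of 457492 = 304994.67, rounded up to 304995; 304,995 required, 304,995 in favor — approved.
B: 3/5 of 19753930 = 11852358; 11,852,358 required, 11,854,002 in favor — approved.
C: 4/5 of 7280865 = 5824692; 5,824,692 required, 5,825,714 in favor — approved.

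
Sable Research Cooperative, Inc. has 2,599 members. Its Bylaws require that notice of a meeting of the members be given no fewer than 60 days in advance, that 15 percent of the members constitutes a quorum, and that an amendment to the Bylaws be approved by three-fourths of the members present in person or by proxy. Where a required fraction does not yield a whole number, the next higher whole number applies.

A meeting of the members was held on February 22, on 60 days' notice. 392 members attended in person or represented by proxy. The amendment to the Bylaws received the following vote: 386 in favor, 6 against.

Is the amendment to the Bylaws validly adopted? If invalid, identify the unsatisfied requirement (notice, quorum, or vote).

Notice: 60 days given; 60 required. Satisfied.
Quorum: 15% of 2,599 = 389.85, rounded up to 390; 392 present. Satisfied.
Vote: requires three-fourths of those present (392); 3/4 of 392 = 294, so 294 needed; 386 in favor. Satisfied.

Valid — all requirements satisfied.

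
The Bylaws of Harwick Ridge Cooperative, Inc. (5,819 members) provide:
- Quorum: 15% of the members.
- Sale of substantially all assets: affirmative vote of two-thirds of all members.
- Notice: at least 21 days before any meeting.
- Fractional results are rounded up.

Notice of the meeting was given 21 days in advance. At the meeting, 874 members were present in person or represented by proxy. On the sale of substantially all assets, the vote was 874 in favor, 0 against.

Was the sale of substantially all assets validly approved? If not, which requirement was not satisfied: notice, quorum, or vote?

Invalid — vote requirement not satisfied.

Notice: 21 days given; 21 required. Satisfied.
Quorum: 15% of 5,819 = 872.85, rounded up to 873; 874 present. Satisfied.
Vote: requires two-thirds of all members (5,819); 2/3 of 5819 = 3879.33, rounded up to 3880, so 3,880 needed; 874 in favor. Not satisfied.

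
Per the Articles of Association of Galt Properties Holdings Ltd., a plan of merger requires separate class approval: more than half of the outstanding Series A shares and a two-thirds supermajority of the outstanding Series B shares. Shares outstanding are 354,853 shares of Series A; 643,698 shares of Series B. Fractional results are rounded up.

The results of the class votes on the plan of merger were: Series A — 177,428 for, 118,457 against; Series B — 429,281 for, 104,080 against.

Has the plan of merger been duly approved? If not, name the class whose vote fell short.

Series A: a majority of 354853 is 177427; 177,427 required, 177,428 in favor — approved.
Series B: 2/3 of 643698 = 429132; 429,132 required, 429,281 in favor — approved.

Approved — every class gave the required vote.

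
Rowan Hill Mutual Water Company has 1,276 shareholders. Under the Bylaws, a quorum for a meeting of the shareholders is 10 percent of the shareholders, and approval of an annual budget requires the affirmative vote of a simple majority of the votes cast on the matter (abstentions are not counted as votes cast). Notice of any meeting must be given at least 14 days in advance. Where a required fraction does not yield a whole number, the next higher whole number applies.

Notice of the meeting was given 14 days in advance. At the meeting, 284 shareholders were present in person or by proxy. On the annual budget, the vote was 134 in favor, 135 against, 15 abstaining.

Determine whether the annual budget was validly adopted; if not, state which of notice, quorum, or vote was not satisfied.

Invalid — vote requirement not satisfied.

Notice: 14 days given; 14 required. Satisfied.
Quorum: 10% of 1,276 = 127.60, rounded up to 128; 284 present. Satisfied.
Vote: requires a majority of the votes cast (284 − 15 abstaining = 269); a majority of 269 is 135, so 135 needed; 134 in favor. Not satisfied.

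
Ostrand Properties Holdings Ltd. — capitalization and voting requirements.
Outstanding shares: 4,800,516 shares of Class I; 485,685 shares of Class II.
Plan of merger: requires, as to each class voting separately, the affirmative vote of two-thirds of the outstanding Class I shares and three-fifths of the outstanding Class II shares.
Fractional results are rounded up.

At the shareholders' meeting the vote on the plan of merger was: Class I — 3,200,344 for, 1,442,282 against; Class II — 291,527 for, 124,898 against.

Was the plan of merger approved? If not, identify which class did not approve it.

Class I: 2/3 of 4800516 = 3200344; 3,200,344 required, 3,200,344 in favor — approved.
Class II: 3/5 of 485685 = 291411; 291,411 required, 291,527 in favor — approved.

Approved — every class gave the required vote.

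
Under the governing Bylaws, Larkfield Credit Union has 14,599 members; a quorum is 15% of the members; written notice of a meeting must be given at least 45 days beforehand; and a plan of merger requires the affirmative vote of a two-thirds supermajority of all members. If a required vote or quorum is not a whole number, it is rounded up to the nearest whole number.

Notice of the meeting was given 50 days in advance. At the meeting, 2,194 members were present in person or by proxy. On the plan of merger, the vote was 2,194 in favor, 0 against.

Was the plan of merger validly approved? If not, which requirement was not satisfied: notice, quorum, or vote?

Invalid — vote requirement not satisfied.

Notice: 50 days given; 45 required. Satisfied.
Quorum: 15% of 14,599 = 2,189.85, rounded up to 2,190; 2,194 present. Satisfied.
Vote: requires two-thirds of all members (14,599); 2/3 of 14599 = 9732.67, rounded up to 9733, so 9,733 needed; 2,194 in favor. Not satisfied.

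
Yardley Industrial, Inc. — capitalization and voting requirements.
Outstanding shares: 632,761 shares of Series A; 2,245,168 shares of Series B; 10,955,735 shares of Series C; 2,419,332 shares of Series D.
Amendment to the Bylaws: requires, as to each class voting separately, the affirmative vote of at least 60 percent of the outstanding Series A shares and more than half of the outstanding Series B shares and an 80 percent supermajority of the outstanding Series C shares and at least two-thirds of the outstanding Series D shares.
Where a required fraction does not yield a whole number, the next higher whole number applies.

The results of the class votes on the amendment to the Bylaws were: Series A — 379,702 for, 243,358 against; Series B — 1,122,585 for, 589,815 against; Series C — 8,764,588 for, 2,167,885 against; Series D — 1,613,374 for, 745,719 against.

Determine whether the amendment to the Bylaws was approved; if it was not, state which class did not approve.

Approved — every class gave the required vote.

Series A: 3/5 of 632761 = 379656.60, rounded up to 379657; 379,657 required, 379,702 in favor — approved.
Series B: a majority of 2245168 is 1122585; 1,122,585 required, 1,122,585 in favor — approved.
Series C: 4/5 of 10955735 = 8764588; 8,764,588 required, 8,764,588 in favor — approved.
Series D: 2/3 of 2419332 = 1612888; 1,612,888 required, 1,613,374 in favor — approved.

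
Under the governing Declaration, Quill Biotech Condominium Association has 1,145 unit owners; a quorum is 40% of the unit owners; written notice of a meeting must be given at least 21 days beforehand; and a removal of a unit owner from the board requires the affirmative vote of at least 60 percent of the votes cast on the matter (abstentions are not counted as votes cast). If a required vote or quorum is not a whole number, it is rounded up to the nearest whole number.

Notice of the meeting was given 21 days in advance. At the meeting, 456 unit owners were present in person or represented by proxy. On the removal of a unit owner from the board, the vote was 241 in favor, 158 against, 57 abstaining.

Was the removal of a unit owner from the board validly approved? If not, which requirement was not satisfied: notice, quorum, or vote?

Invalid — quorum requirement not satisfied.

Notice: 21 days given; 21 required. Satisfied.
Quorum: 40% of 1,145 = 458; 456 present. Not satisfied.
Vote: requires three-fifths of the votes cast (456 − 57 abstaining = 399); 3/5 of 399 = 239.40, rounded up to 240, so 240 needed; 241 in favor. Satisfied.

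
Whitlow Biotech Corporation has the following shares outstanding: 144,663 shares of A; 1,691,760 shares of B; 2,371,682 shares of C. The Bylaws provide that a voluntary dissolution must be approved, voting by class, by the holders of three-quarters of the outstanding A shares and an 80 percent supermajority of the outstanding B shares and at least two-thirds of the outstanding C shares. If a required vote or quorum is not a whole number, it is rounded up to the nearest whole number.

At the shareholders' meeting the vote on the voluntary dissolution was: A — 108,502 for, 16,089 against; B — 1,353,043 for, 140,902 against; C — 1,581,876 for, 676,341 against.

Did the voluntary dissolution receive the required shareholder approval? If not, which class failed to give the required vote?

Not approved — the B shares did not give the required vote.

A: 3/4 of 144663 = 108497.25, rounded up to 108498; 108,498 required, 108,502 in favor — approved.
B: 4/5 of 1691760 = 1353408; 1,353,408 required, 1,353,043 in favor — not approved.
C: 2/3 of 2371682 = 1581121.33, rounded up to 1581122; 1,581,122 required, 1,581,876 in favor — approved.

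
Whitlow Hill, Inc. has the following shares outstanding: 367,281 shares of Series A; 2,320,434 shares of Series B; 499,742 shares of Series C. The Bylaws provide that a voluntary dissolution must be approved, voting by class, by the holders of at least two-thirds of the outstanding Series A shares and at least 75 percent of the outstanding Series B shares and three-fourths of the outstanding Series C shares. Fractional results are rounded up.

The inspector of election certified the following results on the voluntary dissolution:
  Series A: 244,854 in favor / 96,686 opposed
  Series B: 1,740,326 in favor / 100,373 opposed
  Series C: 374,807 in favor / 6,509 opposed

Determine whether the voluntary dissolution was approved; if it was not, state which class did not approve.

Approved — every class gave the required vote.

Series A: 2/3 of 367281 = 244854; 244,854 required, 244,854 in favor — approved.
Series B: 3/4 of 2320434 = 1740325.50, rounded up to 1740326; 1,740,326 required, 1,740,326 in favor — approved.
Series C: 3/4 of 499742 = 374806.50, rounded up to 374807; 374,807 required, 374,807 in favor — approved.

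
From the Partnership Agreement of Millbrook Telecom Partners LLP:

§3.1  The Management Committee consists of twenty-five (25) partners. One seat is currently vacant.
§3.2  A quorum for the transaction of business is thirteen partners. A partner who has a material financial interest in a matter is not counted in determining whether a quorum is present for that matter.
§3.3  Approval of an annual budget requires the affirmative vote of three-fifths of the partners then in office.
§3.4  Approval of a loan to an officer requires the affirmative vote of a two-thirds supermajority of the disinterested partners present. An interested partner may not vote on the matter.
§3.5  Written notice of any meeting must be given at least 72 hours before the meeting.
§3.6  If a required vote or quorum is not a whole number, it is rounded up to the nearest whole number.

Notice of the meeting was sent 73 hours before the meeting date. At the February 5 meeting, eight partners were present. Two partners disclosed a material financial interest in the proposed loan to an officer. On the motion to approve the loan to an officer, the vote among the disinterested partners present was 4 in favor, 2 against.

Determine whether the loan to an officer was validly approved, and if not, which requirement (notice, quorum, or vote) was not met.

Invalid — quorum requirement not satisfied.

Notice: 73 hours given; 72 required (73 ≥ 72). Satisfied.
Quorum: 8 present, but the 2 interested partners do not count, leaving 6. Quorum is 13. Not satisfied.
Vote: the loan to an officer requires two-thirds of the disinterested partners present (8 − 2 = 6). 2/3 of 6 = 4, so 4 affirmative votes are needed; 4 voted in favor. Satisfied. (Moot — without a quorum no business can be validly transacted.)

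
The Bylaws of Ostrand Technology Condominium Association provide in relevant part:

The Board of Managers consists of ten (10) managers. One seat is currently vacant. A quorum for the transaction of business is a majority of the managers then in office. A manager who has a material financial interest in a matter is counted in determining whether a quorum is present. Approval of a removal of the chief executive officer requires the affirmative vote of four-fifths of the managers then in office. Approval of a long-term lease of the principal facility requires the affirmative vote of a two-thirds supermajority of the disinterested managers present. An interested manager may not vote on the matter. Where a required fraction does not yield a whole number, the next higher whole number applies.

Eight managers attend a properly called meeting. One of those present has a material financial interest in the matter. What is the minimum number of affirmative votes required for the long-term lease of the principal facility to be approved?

The long-term lease of the principal facility requires two-thirds of the disinterested managers present (8 − 1 = 7).
2/3 of 7 = 4.67, rounded up to 5.

5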